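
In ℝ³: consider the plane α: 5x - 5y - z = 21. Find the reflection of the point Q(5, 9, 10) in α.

λ = (n·Q − d)/|n|² = (-30 − 21)/51 = -1.
Reflection = Q − 2λn = (5, 9, 10) − (-2)·(5, -5, -1) = (15, -1, 8).

(15, -1, 8)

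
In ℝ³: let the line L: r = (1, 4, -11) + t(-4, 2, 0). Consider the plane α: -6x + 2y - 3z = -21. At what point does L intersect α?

(9, 0, -11)

Substitute r = (1, 4, -11) + t(-4, 2, 0) into the plane: 35 + 28t = -21, so t = -2.
Intersection: (1, 4, -11) + (-2)·(-4, 2, 0) = (9, 0, -11).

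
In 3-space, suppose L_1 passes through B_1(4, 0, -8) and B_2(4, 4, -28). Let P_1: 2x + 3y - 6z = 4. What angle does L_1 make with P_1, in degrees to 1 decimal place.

67.6

A direction vector for L_1 is B_2 − B_1 = (0, 4, -20).
sin θ = |n·v| / (|n||v|) = |132| / (√49 · √416) = 0.92455.
θ ≈ 67.6°.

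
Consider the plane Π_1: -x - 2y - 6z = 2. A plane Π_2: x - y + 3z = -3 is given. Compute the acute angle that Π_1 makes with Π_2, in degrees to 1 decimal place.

cos θ = |n₁·n₂| / (|n₁||n₂|) = |-17| / (√41 · √11).
θ = arccos(0.80050) ≈ 36.8°.

36.8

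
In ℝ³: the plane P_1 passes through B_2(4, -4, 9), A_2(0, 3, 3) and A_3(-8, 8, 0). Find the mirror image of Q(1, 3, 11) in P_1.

(-1, -5, 3)

B_2A_2 = (-4, 7, -6), B_2A_3 = (-12, 12, -9); a normal to P_1 is B_2A_2 × B_2A_3 = (9, 36, 36).
Using B_2: P_1 has equation 9x + 36y + 36z = 216.
λ = (n·Q − d)/|n|² = (513 − 216)/2673 = 1/9.
Reflection = Q − 2λn = (1, 3, 11) − (2/9)·(9, 36, 36) = (-1, -5, 3).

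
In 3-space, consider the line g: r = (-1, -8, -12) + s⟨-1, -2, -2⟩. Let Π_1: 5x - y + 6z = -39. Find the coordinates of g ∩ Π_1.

(1, -4, -8)

Substitute r = (-1, -8, -12) + t(-1, -2, -2) into the plane: -69 + (-15)t = -39, so t = -2.
Intersection: (-1, -8, -12) + (-2)·(-1, -2, -2) = (1, -4, -8).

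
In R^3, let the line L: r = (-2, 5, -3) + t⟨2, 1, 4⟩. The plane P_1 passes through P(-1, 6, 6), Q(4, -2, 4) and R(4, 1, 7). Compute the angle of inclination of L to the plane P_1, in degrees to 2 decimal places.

PQ = (5, -8, -2), PR = (5, -5, 1); a normal to P_1 is PQ × PR = (-18, -15, 15).
Using P: P_1 has equation -18x - 15y + 15z = 18.
sin θ = |n·v| / (|n||v|) = |9| / (√774 · √21) = 0.07059.
θ ≈ 4.05°.

4.05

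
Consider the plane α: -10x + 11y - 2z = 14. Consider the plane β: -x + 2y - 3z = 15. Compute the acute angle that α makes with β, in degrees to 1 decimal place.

47.4

cos θ = |n₁·n₂| / (|n₁||n₂|) = |38| / (√225 · √14).
θ = arccos(0.67706) ≈ 47.4°.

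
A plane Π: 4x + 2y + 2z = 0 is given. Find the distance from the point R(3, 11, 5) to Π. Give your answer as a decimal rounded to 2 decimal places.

8.98

n·R − d = (4)·(3) + (2)·(11) + (2)·(5) − 0 = 44; |n| = √24.
Distance = |44| / √24 = 44/√24 ≈ 8.98.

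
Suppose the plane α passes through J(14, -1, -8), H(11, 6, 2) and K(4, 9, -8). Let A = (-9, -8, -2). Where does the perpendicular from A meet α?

(6, 7, -8)

JH = (-3, 7, 10), JK = (-10, 10, 0); a normal to α is JH × JK = (-100, -100, 40).
Using J: α has equation -100x - 100y + 40z = -1620.
Foot = A − λn with λ = (n·A − d)/|n|² = (1620 − (-1620))/21600 = 3/20.
Foot = (-9, -8, -2) − (3/20)·(-100, -100, 40) = (6, 7, -8).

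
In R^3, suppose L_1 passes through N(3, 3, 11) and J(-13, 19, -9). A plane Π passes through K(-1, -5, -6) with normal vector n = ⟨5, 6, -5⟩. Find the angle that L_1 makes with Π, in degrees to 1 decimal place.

A direction vector for L_1 is J − N = (-16, 16, -20).
Π: n·r = n·K gives 5x + 6y - 5z = -5.
sin θ = |n·v| / (|n||v|) = |116| / (√86 · √912) = 0.41420.
θ ≈ 24.5°.

24.5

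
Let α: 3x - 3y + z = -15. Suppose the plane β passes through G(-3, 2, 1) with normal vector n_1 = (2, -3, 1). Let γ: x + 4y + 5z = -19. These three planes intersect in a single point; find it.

β: n_1·r = n_1·G gives 2x - 3y + z = -11.
Solving the 3×3 linear system 3x - 3y + z = -15, 2x - 3y + z = -11, x + 4y + 5z = -19 (e.g. by elimination or Cramer's rule, determinant = -19) gives (-4, 0, -3).

(-4, 0, -3)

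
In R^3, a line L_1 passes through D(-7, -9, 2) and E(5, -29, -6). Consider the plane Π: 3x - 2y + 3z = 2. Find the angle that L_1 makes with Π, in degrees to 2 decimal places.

26.72

A direction vector for L_1 is E − D = (12, -20, -8).
sin θ = |n·v| / (|n||v|) = |52| / (√22 · √608) = 0.44961.
θ ≈ 26.72°.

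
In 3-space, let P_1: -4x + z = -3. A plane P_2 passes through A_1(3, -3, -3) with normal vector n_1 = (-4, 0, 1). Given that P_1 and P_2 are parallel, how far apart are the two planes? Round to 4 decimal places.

P_2: n_1·r = n_1·A_1 gives -4x + z = -15.
Same normal n = (-4, 0, 1) with |n| = √17; distance = |-3 − (-15)| / |n| = 12/√17 ≈ 2.9104.

2.9104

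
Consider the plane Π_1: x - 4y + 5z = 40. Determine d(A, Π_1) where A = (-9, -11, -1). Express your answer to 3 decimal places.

n·A − d = (1)·(-9) + (-4)·(-11) + (5)·(-1) − 40 = -10; |n| = √42.
Distance = |-10| / √42 = 10/√42 ≈ 1.543.

1.543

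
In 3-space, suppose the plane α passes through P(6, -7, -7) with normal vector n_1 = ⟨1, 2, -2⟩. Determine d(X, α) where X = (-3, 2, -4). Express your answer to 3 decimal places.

1.000

α: n_1·r = n_1·P gives x + 2y - 2z = 6.
n·X − d = (1)·(-3) + (2)·(2) + (-2)·(-4) − 6 = 3; |n| = √9.
Distance = |3| / √9 = 3/√9 ≈ 1.000.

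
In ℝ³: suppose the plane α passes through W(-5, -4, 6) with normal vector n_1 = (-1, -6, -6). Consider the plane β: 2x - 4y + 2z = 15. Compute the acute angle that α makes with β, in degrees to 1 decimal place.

76.2

α: n_1·r = n_1·W gives -x - 6y - 6z = -7.
cos θ = |n₁·n₂| / (|n₁||n₂|) = |10| / (√73 · √24).
θ = arccos(0.23891) ≈ 76.2°.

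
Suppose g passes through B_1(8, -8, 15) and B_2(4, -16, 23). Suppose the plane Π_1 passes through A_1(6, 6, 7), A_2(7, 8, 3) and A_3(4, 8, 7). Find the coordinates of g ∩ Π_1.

A direction vector for g is B_2 − B_1 = (-4, -8, 8).
A_1A_2 = (1, 2, -4), A_1A_3 = (-2, 2, 0); a normal to Π_1 is A_1A_2 × A_1A_3 = (8, 8, 6).
Using A_1: Π_1 has equation 8x + 8y + 6z = 138.
Substitute r = (8, -8, 15) + t(-4, -8, 8) into the plane: 90 + (-48)t = 138, so t = -1.
Intersection: (8, -8, 15) + (-1)·(-4, -8, 8) = (12, 0, 7).

(12, 0, 7)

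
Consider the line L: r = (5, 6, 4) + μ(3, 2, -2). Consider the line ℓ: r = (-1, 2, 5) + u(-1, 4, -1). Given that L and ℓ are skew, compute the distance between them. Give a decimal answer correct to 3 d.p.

Common perpendicular direction n = (3, 2, -2) × (-1, 4, -1) = (6, 5, 14).
With w = (-1, 2, 5) − (5, 6, 4) = (-6, -4, 1), w · n = -42.
Distance = |w · n| / |n| = |-42| / √257 ≈ 2.620.

2.620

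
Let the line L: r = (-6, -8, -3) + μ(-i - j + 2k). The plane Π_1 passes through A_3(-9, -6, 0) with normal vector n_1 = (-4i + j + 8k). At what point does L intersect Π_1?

(-8, -10, 1)

Π_1: n_1·r = n_1·A_3 gives -4x + y + 8z = 30.
Substitute r = (-6, -8, -3) + t(-1, -1, 2) into the plane: -8 + 19t = 30, so t = 2.
Intersection: (-6, -8, -3) + 2·(-1, -1, 2) = (-8, -10, 1).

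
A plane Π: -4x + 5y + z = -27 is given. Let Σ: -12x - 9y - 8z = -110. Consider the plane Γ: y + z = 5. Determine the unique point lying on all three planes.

(6, -2, 7)

Solving the 3×3 linear system -4x + 5y + z = -27, -12x - 9y - 8z = -110, y + z = 5 (e.g. by elimination or Cramer's rule, determinant = 52) gives (6, -2, 7).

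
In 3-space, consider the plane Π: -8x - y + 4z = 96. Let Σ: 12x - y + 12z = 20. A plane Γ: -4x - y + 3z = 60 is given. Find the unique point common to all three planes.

(-7, -8, 8)

Solving the 3×3 linear system -8x - y + 4z = 96, 12x - y + 12z = 20, -4x - y + 3z = 60 (e.g. by elimination or Cramer's rule, determinant = -52) gives (-7, -8, 8).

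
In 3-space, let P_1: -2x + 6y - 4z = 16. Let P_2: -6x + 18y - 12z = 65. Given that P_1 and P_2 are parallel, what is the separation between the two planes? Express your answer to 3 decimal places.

0.757

Rescale P_2 by 1/3: -2x + 6y - 4z = 65/3. Then distance = |16 − (65/3)| / √56 ≈ 0.757.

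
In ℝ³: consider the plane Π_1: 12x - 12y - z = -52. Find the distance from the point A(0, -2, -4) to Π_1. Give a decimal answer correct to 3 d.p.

n·A − d = (12)·(0) + (-12)·(-2) + (-1)·(-4) − (-52) = 80; |n| = √289.
Distance = |80| / √289 = 80/√289 ≈ 4.706.

4.706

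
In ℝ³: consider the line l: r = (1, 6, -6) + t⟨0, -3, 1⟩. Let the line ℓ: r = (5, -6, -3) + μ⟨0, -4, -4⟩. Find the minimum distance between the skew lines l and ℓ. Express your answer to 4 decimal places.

4.0000

Common perpendicular direction n = (0, -3, 1) × (0, -4, -4) = (16, 0, 0).
With w = (5, -6, -3) − (1, 6, -6) = (4, -12, 3), w · n = 64.
Distance = |w · n| / |n| = |64| / √256 ≈ 4.0000.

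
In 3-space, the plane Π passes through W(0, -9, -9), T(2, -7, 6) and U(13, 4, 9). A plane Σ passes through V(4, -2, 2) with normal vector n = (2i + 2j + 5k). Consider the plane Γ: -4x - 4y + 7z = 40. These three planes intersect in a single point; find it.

WT = (2, 2, 15), WU = (13, 13, 18); a normal to Π is WT × WU = (-159, 159, 0).
Using W: Π has equation -159x + 159y = -1431.
Σ: n·r = n·V gives 2x + 2y + 5z = 14.
Solving the 3×3 linear system -159x + 159y = -1431, 2x + 2y + 5z = 14, -4x - 4y + 7z = 40 (e.g. by elimination or Cramer's rule, determinant = -10812) gives (3, -6, 4).

(3, -6, 4)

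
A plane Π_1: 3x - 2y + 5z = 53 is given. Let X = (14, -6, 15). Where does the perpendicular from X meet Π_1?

Foot = X − λn with λ = (n·X − d)/|n|² = (129 − 53)/38 = 2.
Foot = (14, -6, 15) − 2·(3, -2, 5) = (8, -2, 5).

(8, -2, 5)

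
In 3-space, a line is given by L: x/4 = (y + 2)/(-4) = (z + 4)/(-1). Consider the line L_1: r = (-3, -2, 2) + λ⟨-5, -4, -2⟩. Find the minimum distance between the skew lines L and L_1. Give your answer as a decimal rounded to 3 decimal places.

L has direction (4, -4, -1) through (0, -2, -4).
Common perpendicular direction n = (4, -4, -1) × (-5, -4, -2) = (4, 13, -36).
With w = (-3, -2, 2) − (0, -2, -4) = (-3, 0, 6), w · n = -228.
Distance = |w · n| / |n| = |-228| / √1481 ≈ 5.925.

5.925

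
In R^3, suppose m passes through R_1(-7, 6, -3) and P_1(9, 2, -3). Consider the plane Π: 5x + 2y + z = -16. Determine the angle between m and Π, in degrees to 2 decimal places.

A direction vector for m is P_1 − R_1 = (16, -4, 0).
sin θ = |n·v| / (|n||v|) = |72| / (√30 · √272) = 0.79705.
θ ≈ 52.85°.

52.85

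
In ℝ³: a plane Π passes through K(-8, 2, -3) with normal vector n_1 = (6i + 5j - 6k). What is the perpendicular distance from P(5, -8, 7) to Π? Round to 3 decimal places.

3.249

Π: n_1·r = n_1·K gives 6x + 5y - 6z = -20.
n·P − d = (6)·(5) + (5)·(-8) + (-6)·(7) − (-20) = -32; |n| = √97.
Distance = |-32| / √97 = 32/√97 ≈ 3.249.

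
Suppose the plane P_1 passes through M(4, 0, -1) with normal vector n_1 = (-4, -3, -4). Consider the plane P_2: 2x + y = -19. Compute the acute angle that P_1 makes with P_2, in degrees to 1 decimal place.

P_1: n_1·r = n_1·M gives -4x - 3y - 4z = -12.
cos θ = |n₁·n₂| / (|n₁||n₂|) = |-11| / (√41 · √5).
θ = arccos(0.76827) ≈ 39.8°.

39.8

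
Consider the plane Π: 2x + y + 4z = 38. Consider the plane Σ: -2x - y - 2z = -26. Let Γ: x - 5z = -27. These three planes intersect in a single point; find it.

(3, 8, 6)

Solving the 3×3 linear system 2x + y + 4z = 38, -2x - y - 2z = -26, x - 5z = -27 (e.g. by elimination or Cramer's rule, determinant = 2) gives (3, 8, 6).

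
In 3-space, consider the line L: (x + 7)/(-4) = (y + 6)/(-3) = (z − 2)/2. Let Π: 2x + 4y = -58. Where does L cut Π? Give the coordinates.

(-11, -9, 4)

L has direction (-4, -3, 2) through (-7, -6, 2).
Substitute r = (-7, -6, 2) + t(-4, -3, 2) into the plane: -38 + (-20)t = -58, so t = 1.
Intersection: (-7, -6, 2) + 1·(-4, -3, 2) = (-11, -9, 4).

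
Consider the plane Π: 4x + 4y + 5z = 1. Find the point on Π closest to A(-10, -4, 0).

(-6, 0, 5)

Foot = A − λn with λ = (n·A − d)/|n|² = (-56 − 1)/57 = -1.
Foot = (-10, -4, 0) − (-1)·(4, 4, 5) = (-6, 0, 5).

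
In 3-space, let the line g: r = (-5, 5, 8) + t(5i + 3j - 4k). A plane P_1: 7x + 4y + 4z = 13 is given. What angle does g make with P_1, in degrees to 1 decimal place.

29.2

sin θ = |n·v| / (|n||v|) = |31| / (√81 · √50) = 0.48712.
θ ≈ 29.2°.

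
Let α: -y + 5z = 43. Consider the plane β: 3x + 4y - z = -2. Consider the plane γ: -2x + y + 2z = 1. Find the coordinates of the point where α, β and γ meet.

(6, -3, 8)

Solving the 3×3 linear system -y + 5z = 43, 3x + 4y - z = -2, -2x + y + 2z = 1 (e.g. by elimination or Cramer's rule, determinant = 59) gives (6, -3, 8).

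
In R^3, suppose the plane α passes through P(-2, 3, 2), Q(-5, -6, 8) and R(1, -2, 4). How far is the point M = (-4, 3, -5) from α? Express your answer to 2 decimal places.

PQ = (-3, -9, 6), PR = (3, -5, 2); a normal to α is PQ × PR = (12, 24, 42).
Using P: α has equation 12x + 24y + 42z = 132.
n·M − d = (12)·(-4) + (24)·(3) + (42)·(-5) − 132 = -318; |n| = √2484.
Distance = |-318| / √2484 = 318/√2484 ≈ 6.38.

6.38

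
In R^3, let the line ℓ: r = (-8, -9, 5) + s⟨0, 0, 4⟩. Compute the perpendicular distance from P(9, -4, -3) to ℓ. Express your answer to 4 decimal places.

Taking (-8, -9, 5) on ℓ with direction v = (0, 0, 4): w = P − (-8, -9, 5) = (17, 5, -8), and w × v = (20, -68, 0).
Distance = |w × v| / |v| = √5024 / √16 ≈ 17.7200.

17.7200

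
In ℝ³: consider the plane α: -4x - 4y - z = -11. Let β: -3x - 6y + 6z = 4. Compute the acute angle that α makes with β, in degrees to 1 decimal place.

cos θ = |n₁·n₂| / (|n₁||n₂|) = |30| / (√33 · √81).
θ = arccos(0.58026) ≈ 54.5°.

54.5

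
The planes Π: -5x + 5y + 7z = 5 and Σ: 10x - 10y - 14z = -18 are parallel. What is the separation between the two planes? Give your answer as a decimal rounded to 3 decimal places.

0.402

Rescale Σ by 1/(-2): -5x + 5y + 7z = 9. Then distance = |5 − 9| / √99 ≈ 0.402.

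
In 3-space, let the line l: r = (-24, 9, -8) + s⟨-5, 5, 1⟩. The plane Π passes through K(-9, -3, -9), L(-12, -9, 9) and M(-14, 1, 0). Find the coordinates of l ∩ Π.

(-4, -11, -12)

KL = (-3, -6, 18), KM = (-5, 4, 9); a normal to Π is KL × KM = (-126, -63, -42).
Using K: Π has equation -126x - 63y - 42z = 1701.
Substitute r = (-24, 9, -8) + t(-5, 5, 1) into the plane: 2793 + 273t = 1701, so t = -4.
Intersection: (-24, 9, -8) + (-4)·(-5, 5, 1) = (-4, -11, -12).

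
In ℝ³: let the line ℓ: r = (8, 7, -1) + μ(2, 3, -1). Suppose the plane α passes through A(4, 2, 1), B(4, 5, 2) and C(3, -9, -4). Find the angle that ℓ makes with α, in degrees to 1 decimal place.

AB = (0, 3, 1), AC = (-1, -11, -5); a normal to α is AB × AC = (-4, -1, 3).
Using A: α has equation -4x - y + 3z = -15.
sin θ = |n·v| / (|n||v|) = |-14| / (√26 · √14) = 0.73380.
θ ≈ 47.2°.

47.2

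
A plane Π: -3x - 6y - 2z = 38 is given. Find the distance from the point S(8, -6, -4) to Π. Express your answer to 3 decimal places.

n·S − d = (-3)·(8) + (-6)·(-6) + (-2)·(-4) − 38 = -18; |n| = √49.
Distance = |-18| / √49 = 18/√49 ≈ 2.571.

2.571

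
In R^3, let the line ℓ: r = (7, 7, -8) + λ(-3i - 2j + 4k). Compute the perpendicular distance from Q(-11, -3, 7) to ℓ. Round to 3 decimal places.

5.461

Taking (7, 7, -8) on ℓ with direction v = (-3, -2, 4): w = Q − (7, 7, -8) = (-18, -10, 15), and w × v = (-10, 27, 6).
Distance = |w × v| / |v| = √865 / √29 ≈ 5.461.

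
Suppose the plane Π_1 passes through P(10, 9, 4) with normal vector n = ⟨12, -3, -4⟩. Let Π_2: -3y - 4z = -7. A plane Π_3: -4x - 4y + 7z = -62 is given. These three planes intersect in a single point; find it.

Π_1: n·r = n·P gives 12x - 3y - 4z = 77.
Solving the 3×3 linear system 12x - 3y - 4z = 77, -3y - 4z = -7, -4x - 4y + 7z = -62 (e.g. by elimination or Cramer's rule, determinant = -444) gives (7, 5, -2).

(7, 5, -2)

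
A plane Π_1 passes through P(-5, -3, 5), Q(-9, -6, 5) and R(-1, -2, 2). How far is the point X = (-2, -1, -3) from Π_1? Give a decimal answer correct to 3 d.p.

PQ = (-4, -3, 0), PR = (4, 1, -3); a normal to Π_1 is PQ × PR = (9, -12, 8).
Using P: Π_1 has equation 9x - 12y + 8z = 31.
n·X − d = (9)·(-2) + (-12)·(-1) + (8)·(-3) − 31 = -61; |n| = √289.
Distance = |-61| / √289 = 61/√289 ≈ 3.588.

3.588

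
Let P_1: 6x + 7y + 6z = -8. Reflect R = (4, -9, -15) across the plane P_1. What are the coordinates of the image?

λ = (n·R − d)/|n|² = (-129 − (-8))/121 = -1.
Reflection = R − 2λn = (4, -9, -15) − (-2)·(6, 7, 6) = (16, 5, -3).

(16, 5, -3)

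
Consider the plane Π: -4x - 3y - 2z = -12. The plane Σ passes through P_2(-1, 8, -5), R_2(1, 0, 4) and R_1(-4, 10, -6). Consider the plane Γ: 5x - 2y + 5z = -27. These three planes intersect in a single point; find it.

(0, 6, -3)

P_2R_2 = (2, -8, 9), P_2R_1 = (-3, 2, -1); a normal to Σ is P_2R_2 × P_2R_1 = (-10, -25, -20).
Using P_2: Σ has equation -10x - 25y - 20z = -90.
Solving the 3×3 linear system -4x - 3y - 2z = -12, -10x - 25y - 20z = -90, 5x - 2y + 5z = -27 (e.g. by elimination or Cramer's rule, determinant = 520) gives (0, 6, -3).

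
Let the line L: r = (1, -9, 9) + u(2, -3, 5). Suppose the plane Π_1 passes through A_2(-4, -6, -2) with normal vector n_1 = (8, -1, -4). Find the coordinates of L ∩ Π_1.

(-1, -6, 4)

Π_1: n_1·r = n_1·A_2 gives 8x - y - 4z = -18.
Substitute r = (1, -9, 9) + t(2, -3, 5) into the plane: -19 + (-1)t = -18, so t = -1.
Intersection: (1, -9, 9) + (-1)·(2, -3, 5) = (-1, -6, 4).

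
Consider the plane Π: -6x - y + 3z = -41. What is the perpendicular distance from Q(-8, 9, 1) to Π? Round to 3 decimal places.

12.238

n·Q − d = (-6)·(-8) + (-1)·(9) + (3)·(1) − (-41) = 83; |n| = √46.
Distance = |83| / √46 = 83/√46 ≈ 12.238.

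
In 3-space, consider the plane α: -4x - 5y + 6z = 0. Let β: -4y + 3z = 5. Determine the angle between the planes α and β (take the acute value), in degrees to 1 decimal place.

cos θ = |n₁·n₂| / (|n₁||n₂|) = |38| / (√77 · √25).
θ = arccos(0.86610) ≈ 30.0°.

30.0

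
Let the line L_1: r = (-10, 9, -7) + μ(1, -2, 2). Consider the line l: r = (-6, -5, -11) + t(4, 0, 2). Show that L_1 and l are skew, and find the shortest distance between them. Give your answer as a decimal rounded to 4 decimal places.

Common perpendicular direction n = (1, -2, 2) × (4, 0, 2) = (-4, 6, 8).
With w = (-6, -5, -11) − (-10, 9, -7) = (4, -14, -4), w · n = -132.
Since n ≠ 0 the lines are not parallel, and w · n = -132 ≠ 0 so they do not intersect; hence they are skew.
Distance = |w · n| / |n| = |-132| / √116 ≈ 12.2559.

12.2559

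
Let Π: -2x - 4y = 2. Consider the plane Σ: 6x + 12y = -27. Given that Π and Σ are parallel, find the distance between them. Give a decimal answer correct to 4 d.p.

Rescale Σ by 1/(-3): -2x - 4y = 9. Then distance = |2 − 9| / √20 ≈ 1.5652.

1.5652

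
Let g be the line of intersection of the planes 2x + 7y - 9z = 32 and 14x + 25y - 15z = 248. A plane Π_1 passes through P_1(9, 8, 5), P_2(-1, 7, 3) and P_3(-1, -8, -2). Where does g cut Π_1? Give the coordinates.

(7, 9, 5)

Direction of g: (2, 7, -9) × (14, 25, -15) = (120, -96, -48).
A point on g: solving the two plane equations with x = -8 gives (-8, 21, 11).
P_1P_2 = (-10, -1, -2), P_1P_3 = (-10, -16, -7); a normal to Π_1 is P_1P_2 × P_1P_3 = (-25, -50, 150).
Using P_1: Π_1 has equation -25x - 50y + 150z = 125.
Substitute r = (-8, 21, 11) + t(120, -96, -48) into the plane: 800 + (-5400)t = 125, so t = 1/8.
Intersection: (-8, 21, 11) + (1/8)·(120, -96, -48) = (7, 9, 5).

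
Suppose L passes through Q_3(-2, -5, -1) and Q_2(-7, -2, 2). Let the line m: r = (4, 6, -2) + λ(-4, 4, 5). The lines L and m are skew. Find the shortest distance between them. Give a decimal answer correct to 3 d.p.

A direction vector for L is Q_2 − Q_3 = (-5, 3, 3).
Common perpendicular direction n = (-5, 3, 3) × (-4, 4, 5) = (3, 13, -8).
With w = (4, 6, -2) − (-2, -5, -1) = (6, 11, -1), w · n = 169.
Distance = |w · n| / |n| = |169| / √242 ≈ 10.864.

10.864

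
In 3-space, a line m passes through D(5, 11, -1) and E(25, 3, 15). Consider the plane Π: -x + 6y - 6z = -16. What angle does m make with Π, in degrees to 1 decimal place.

A direction vector for m is E − D = (20, -8, 16).
sin θ = |n·v| / (|n||v|) = |-164| / (√73 · √720) = 0.71535.
θ ≈ 45.7°.

45.7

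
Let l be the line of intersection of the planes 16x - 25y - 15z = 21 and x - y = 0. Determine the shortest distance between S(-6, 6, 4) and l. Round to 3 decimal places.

Direction of l: (16, -25, -15) × (1, -1, 0) = (-15, -15, 9).
A point on l: solving the two plane equations with x = 6 gives (6, 6, -5).
Taking (6, 6, -5) on l with direction v = (-15, -15, 9): w = S − (6, 6, -5) = (-12, 0, 9), and w × v = (135, -27, 180).
Distance = |w × v| / |v| = √51354 / √531 ≈ 9.834.

9.834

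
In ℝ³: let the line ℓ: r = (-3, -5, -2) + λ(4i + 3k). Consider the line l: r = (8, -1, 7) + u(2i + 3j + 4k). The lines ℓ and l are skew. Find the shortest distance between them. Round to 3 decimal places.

1.720

Common perpendicular direction n = (4, 0, 3) × (2, 3, 4) = (-9, -10, 12).
With w = (8, -1, 7) − (-3, -5, -2) = (11, 4, 9), w · n = -31.
Distance = |w · n| / |n| = |-31| / √325 ≈ 1.720.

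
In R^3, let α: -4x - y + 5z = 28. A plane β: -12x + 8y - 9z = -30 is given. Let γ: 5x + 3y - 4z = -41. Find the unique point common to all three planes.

Solving the 3×3 linear system -4x - y + 5z = 28, -12x + 8y - 9z = -30, 5x + 3y - 4z = -41 (e.g. by elimination or Cramer's rule, determinant = -267) gives (-3, -6, 2).

(-3, -6, 2)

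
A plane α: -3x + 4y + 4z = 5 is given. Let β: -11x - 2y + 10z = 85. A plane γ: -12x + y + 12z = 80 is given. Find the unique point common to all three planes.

(-7, -4, 0)

Solving the 3×3 linear system -3x + 4y + 4z = 5, -11x - 2y + 10z = 85, -12x + y + 12z = 80 (e.g. by elimination or Cramer's rule, determinant = 10) gives (-7, -4, 0).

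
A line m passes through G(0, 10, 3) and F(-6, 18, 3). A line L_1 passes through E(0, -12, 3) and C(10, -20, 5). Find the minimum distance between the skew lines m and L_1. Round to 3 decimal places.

A direction vector for m is F − G = (-6, 8, 0).
A direction vector for L_1 is C − E = (10, -8, 2).
Common perpendicular direction n = (-6, 8, 0) × (10, -8, 2) = (16, 12, -32).
With w = (0, -12, 3) − (0, 10, 3) = (0, -22, 0), w · n = -264.
Distance = |w · n| / |n| = |-264| / √1424 ≈ 6.996.

6.996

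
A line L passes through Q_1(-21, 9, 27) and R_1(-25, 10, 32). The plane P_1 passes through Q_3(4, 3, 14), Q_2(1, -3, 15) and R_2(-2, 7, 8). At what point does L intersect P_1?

A direction vector for L is R_1 − Q_1 = (-4, 1, 5).
Q_3Q_2 = (-3, -6, 1), Q_3R_2 = (-6, 4, -6); a normal to P_1 is Q_3Q_2 × Q_3R_2 = (32, -24, -48).
Using Q_3: P_1 has equation 32x - 24y - 48z = -616.
Substitute r = (-21, 9, 27) + t(-4, 1, 5) into the plane: -2184 + (-392)t = -616, so t = -4.
Intersection: (-21, 9, 27) + (-4)·(-4, 1, 5) = (-5, 5, 7).

(-5, 5, 7)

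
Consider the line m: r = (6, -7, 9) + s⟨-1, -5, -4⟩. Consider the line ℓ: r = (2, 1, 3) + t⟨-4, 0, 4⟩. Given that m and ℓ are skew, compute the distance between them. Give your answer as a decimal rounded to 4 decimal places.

Common perpendicular direction n = (-1, -5, -4) × (-4, 0, 4) = (-20, 20, -20).
With w = (2, 1, 3) − (6, -7, 9) = (-4, 8, -6), w · n = 360.
Distance = |w · n| / |n| = |360| / √1200 ≈ 10.3923.

10.3923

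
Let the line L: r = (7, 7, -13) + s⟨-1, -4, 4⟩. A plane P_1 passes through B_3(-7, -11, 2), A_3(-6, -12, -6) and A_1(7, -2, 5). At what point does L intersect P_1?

(4, -5, -1)

B_3A_3 = (1, -1, -8), B_3A_1 = (14, 9, 3); a normal to P_1 is B_3A_3 × B_3A_1 = (69, -115, 23).
Using B_3: P_1 has equation 69x - 115y + 23z = 828.
Substitute r = (7, 7, -13) + t(-1, -4, 4) into the plane: -621 + 483t = 828, so t = 3.
Intersection: (7, 7, -13) + 3·(-1, -4, 4) = (4, -5, -1).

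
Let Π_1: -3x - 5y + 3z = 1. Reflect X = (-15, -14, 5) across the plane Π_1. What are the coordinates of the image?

(3, 16, -13)

λ = (n·X − d)/|n|² = (130 − 1)/43 = 3.
Reflection = X − 2λn = (-15, -14, 5) − 6·(-3, -5, 3) = (3, 16, -13).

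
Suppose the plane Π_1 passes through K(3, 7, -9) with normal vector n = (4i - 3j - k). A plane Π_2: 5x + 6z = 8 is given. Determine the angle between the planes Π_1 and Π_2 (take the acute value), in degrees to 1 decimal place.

69.4

Π_1: n·r = n·K gives 4x - 3y - z = 0.
cos θ = |n₁·n₂| / (|n₁||n₂|) = |14| / (√26 · √61).
θ = arccos(0.35154) ≈ 69.4°.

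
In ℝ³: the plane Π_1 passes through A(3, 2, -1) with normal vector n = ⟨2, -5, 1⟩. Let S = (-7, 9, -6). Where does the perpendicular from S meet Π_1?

(-3, -1, -4)

Π_1: n·r = n·A gives 2x - 5y + z = -5.
Foot = S − λn with λ = (n·S − d)/|n|² = (-65 − (-5))/30 = -2.
Foot = (-7, 9, -6) − (-2)·(2, -5, 1) = (-3, -1, -4).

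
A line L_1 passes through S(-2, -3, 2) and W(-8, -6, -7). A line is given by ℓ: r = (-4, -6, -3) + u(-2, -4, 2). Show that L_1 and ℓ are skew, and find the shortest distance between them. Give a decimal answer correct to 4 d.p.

A direction vector for L_1 is W − S = (-6, -3, -9).
Common perpendicular direction n = (-6, -3, -9) × (-2, -4, 2) = (-42, 30, 18).
With w = (-4, -6, -3) − (-2, -3, 2) = (-2, -3, -5), w · n = -96.
Since n ≠ 0 the lines are not parallel, and w · n = -96 ≠ 0 so they do not intersect; hence they are skew.
Distance = |w · n| / |n| = |-96| / √2988 ≈ 1.7562.

1.7562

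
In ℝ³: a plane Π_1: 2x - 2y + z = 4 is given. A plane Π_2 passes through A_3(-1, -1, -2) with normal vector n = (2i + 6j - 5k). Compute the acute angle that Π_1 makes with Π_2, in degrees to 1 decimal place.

57.5

Π_2: n·r = n·A_3 gives 2x + 6y - 5z = 2.
cos θ = |n₁·n₂| / (|n₁||n₂|) = |-13| / (√9 · √65).
θ = arccos(0.53748) ≈ 57.5°.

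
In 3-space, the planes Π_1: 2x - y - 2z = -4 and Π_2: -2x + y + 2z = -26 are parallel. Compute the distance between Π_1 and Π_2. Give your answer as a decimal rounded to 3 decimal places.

10.000

Rescale Π_2 by 1/(-1): 2x - y - 2z = 26. Then distance = |-4 − 26| / √9 ≈ 10.000.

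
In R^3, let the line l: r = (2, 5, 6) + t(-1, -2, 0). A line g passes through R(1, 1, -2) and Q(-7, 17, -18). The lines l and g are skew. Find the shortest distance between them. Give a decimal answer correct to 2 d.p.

6.00

A direction vector for g is Q − R = (-8, 16, -16).
Common perpendicular direction n = (-1, -2, 0) × (-8, 16, -16) = (32, -16, -32).
With w = (1, 1, -2) − (2, 5, 6) = (-1, -4, -8), w · n = 288.
Distance = |w · n| / |n| = |288| / √2304 ≈ 6.00.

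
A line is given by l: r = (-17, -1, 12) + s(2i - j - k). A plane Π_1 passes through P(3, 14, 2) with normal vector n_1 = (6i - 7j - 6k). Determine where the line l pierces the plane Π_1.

Π_1: n_1·r = n_1·P gives 6x - 7y - 6z = -92.
Substitute r = (-17, -1, 12) + t(2, -1, -1) into the plane: -167 + 25t = -92, so t = 3.
Intersection: (-17, -1, 12) + 3·(2, -1, -1) = (-11, -4, 9).

(-11, -4, 9)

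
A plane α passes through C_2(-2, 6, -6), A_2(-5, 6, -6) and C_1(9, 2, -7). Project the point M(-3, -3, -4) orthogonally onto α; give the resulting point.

C_2A_2 = (-3, 0, 0), C_2C_1 = (11, -4, -1); a normal to α is C_2A_2 × C_2C_1 = (0, -3, 12).
Using C_2: α has equation -3y + 12z = -90.
Foot = M − λn with λ = (n·M − d)/|n|² = (-39 − (-90))/153 = 1/3.
Foot = (-3, -3, -4) − (1/3)·(0, -3, 12) = (-3, -2, -8).

(-3, -2, -8)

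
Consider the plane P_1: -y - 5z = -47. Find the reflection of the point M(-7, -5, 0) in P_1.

λ = (n·M − d)/|n|² = (5 − (-47))/26 = 2.
Reflection = M − 2λn = (-7, -5, 0) − 4·(0, -1, -5) = (-7, -1, 20).

(-7, -1, 20)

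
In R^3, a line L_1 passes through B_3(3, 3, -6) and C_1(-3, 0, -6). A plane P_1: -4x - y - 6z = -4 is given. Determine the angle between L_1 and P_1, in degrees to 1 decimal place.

33.6

A direction vector for L_1 is C_1 − B_3 = (-6, -3, 0).
sin θ = |n·v| / (|n||v|) = |27| / (√53 · √45) = 0.55287.
θ ≈ 33.6°.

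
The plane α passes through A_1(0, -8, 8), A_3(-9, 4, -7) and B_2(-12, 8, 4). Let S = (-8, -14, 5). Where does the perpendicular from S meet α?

A_1A_3 = (-9, 12, -15), A_1B_2 = (-12, 16, -4); a normal to α is A_1A_3 × A_1B_2 = (192, 144, 0).
Using A_1: α has equation 192x + 144y = -1152.
Foot = S − λn with λ = (n·S − d)/|n|² = (-3552 − (-1152))/57600 = -1/24.
Foot = (-8, -14, 5) − (-1/24)·(192, 144, 0) = (0, -8, 5).

(0, -8, 5)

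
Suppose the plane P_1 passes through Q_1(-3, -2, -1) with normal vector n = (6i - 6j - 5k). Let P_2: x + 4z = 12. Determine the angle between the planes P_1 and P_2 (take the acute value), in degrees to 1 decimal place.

69.8

P_1: n·r = n·Q_1 gives 6x - 6y - 5z = -1.
cos θ = |n₁·n₂| / (|n₁||n₂|) = |-14| / (√97 · √17).
θ = arccos(0.34476) ≈ 69.8°.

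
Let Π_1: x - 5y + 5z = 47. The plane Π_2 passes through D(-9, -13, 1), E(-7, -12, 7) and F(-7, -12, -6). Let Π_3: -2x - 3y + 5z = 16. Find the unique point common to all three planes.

DE = (2, 1, 6), DF = (2, 1, -7); a normal to Π_2 is DE × DF = (-13, 26, 0).
Using D: Π_2 has equation -13x + 26y = -221.
Solving the 3×3 linear system x - 5y + 5z = 47, -13x + 26y = -221, -2x - 3y + 5z = 16 (e.g. by elimination or Cramer's rule, determinant = 260) gives (7, -5, 3).

(7, -5, 3)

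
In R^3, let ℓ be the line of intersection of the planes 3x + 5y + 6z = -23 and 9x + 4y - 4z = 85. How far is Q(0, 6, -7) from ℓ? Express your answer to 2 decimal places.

3.80

Direction of ℓ: (3, 5, 6) × (9, 4, -4) = (-44, 66, -33).
A point on ℓ: solving the two plane equations with x = 5 gives (5, 2, -8).
Taking (5, 2, -8) on ℓ with direction v = (-44, 66, -33): w = Q − (5, 2, -8) = (-5, 4, 1), and w × v = (-198, -209, -154).
Distance = |w × v| / |v| = √106601 / √7381 ≈ 3.80.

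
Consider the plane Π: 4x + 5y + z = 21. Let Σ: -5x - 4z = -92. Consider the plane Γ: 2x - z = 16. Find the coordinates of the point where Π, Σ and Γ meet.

(12, -7, 8)

Solving the 3×3 linear system 4x + 5y + z = 21, -5x - 4z = -92, 2x - z = 16 (e.g. by elimination or Cramer's rule, determinant = -65) gives (12, -7, 8).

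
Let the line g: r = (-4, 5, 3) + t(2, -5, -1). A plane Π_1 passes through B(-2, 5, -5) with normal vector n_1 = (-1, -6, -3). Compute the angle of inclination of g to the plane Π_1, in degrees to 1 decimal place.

Π_1: n_1·r = n_1·B gives -x - 6y - 3z = -13.
sin θ = |n·v| / (|n||v|) = |31| / (√46 · √30) = 0.83449.
θ ≈ 56.6°.

56.6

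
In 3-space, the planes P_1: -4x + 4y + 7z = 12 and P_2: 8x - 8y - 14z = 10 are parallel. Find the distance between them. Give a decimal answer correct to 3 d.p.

1.889

Rescale P_2 by 1/(-2): -4x + 4y + 7z = -5. Then distance = |12 − (-5)| / √81 ≈ 1.889.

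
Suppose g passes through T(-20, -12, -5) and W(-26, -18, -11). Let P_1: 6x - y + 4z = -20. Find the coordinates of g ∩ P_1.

A direction vector for g is W − T = (-6, -6, -6).
Substitute r = (-20, -12, -5) + t(-6, -6, -6) into the plane: -128 + (-54)t = -20, so t = -2.
Intersection: (-20, -12, -5) + (-2)·(-6, -6, -6) = (-8, 0, 7).

(-8, 0, 7)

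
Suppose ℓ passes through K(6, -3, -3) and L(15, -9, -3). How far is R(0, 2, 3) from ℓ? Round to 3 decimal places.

A direction vector for ℓ is L − K = (9, -6, 0).
Taking (6, -3, -3) on ℓ with direction v = (9, -6, 0): w = R − (6, -3, -3) = (-6, 5, 6), and w × v = (36, 54, -9).
Distance = |w × v| / |v| = √4293 / √117 ≈ 6.057.

6.057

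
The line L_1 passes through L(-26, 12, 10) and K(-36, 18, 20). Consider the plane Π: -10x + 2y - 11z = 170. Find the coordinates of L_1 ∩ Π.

A direction vector for L_1 is K − L = (-10, 6, 10).
Substitute r = (-26, 12, 10) + t(-10, 6, 10) into the plane: 174 + 2t = 170, so t = -2.
Intersection: (-26, 12, 10) + (-2)·(-10, 6, 10) = (-6, 0, -10).

(-6, 0, -10)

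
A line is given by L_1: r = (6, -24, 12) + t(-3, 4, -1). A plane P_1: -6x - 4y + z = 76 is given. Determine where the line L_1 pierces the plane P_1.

Substitute r = (6, -24, 12) + t(-3, 4, -1) into the plane: 72 + 1t = 76, so t = 4.
Intersection: (6, -24, 12) + 4·(-3, 4, -1) = (-6, -8, 8).

(-6, -8, 8)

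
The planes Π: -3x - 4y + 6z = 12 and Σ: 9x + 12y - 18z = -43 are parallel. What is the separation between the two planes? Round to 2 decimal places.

Rescale Σ by 1/(-3): -3x - 4y + 6z = 43/3. Then distance = |12 − (43/3)| / √61 ≈ 0.30.

0.30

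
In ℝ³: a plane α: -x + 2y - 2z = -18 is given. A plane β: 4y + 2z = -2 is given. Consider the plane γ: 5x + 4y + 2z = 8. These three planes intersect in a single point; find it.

Solving the 3×3 linear system -x + 2y - 2z = -18, 4y + 2z = -2, 5x + 4y + 2z = 8 (e.g. by elimination or Cramer's rule, determinant = 60) gives (2, -3, 5).

(2, -3, 5)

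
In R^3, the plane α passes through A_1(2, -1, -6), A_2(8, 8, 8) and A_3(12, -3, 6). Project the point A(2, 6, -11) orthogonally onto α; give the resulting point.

(-2, 4, -8)

A_1A_2 = (6, 9, 14), A_1A_3 = (10, -2, 12); a normal to α is A_1A_2 × A_1A_3 = (136, 68, -102).
Using A_1: α has equation 136x + 68y - 102z = 816.
Foot = A − λn with λ = (n·A − d)/|n|² = (1802 − 816)/33524 = 1/34.
Foot = (2, 6, -11) − (1/34)·(136, 68, -102) = (-2, 4, -8).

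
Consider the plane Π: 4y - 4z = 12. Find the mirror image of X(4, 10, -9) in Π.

(4, -6, 7)

λ = (n·X − d)/|n|² = (76 − 12)/32 = 2.
Reflection = X − 2λn = (4, 10, -9) − 4·(0, 4, -4) = (4, -6, 7).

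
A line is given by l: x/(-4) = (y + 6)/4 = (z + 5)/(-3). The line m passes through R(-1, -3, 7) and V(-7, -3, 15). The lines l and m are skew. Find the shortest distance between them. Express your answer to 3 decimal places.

l has direction (-4, 4, -3) through (0, -6, -5).
A direction vector for m is V − R = (-6, 0, 8).
Common perpendicular direction n = (-4, 4, -3) × (-6, 0, 8) = (32, 50, 24).
With w = (-1, -3, 7) − (0, -6, -5) = (-1, 3, 12), w · n = 406.
Distance = |w · n| / |n| = |406| / √4100 ≈ 6.341.

6.341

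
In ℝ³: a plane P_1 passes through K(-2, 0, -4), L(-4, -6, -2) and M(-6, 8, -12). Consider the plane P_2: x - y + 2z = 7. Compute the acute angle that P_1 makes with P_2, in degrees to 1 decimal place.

KL = (-2, -6, 2), KM = (-4, 8, -8); a normal to P_1 is KL × KM = (32, -24, -40).
Using K: P_1 has equation 32x - 24y - 40z = 96.
cos θ = |n₁·n₂| / (|n₁||n₂|) = |-24| / (√3200 · √6).
θ = arccos(0.17321) ≈ 80.0°.

80.0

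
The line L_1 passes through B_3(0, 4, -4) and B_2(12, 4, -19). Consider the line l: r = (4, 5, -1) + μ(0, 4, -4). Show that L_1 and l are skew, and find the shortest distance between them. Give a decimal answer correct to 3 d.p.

A direction vector for L_1 is B_2 − B_3 = (12, 0, -15).
Common perpendicular direction n = (12, 0, -15) × (0, 4, -4) = (60, 48, 48).
With w = (4, 5, -1) − (0, 4, -4) = (4, 1, 3), w · n = 432.
Since n ≠ 0 the lines are not parallel, and w · n = 432 ≠ 0 so they do not intersect; hence they are skew.
Distance = |w · n| / |n| = |432| / √8208 ≈ 4.768.

4.768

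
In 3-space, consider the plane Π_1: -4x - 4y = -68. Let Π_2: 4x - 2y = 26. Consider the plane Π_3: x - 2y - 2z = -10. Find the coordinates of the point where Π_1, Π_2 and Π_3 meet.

Solving the 3×3 linear system -4x - 4y = -68, 4x - 2y = 26, x - 2y - 2z = -10 (e.g. by elimination or Cramer's rule, determinant = -48) gives (10, 7, 3).

(10, 7, 3)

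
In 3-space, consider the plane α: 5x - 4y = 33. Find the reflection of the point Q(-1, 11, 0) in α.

λ = (n·Q − d)/|n|² = (-49 − 33)/41 = -2.
Reflection = Q − 2λn = (-1, 11, 0) − (-4)·(5, -4, 0) = (19, -5, 0).

(19, -5, 0)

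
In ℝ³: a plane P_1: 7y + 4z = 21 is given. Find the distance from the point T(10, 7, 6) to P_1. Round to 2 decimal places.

6.45

n·T − d = (0)·(10) + (7)·(7) + (4)·(6) − 21 = 52; |n| = √65.
Distance = |52| / √65 = 52/√65 ≈ 6.45.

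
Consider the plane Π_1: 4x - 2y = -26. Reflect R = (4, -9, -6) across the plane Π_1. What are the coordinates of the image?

λ = (n·R − d)/|n|² = (34 − (-26))/20 = 3.
Reflection = R − 2λn = (4, -9, -6) − 6·(4, -2, 0) = (-20, 3, -6).

(-20, 3, -6)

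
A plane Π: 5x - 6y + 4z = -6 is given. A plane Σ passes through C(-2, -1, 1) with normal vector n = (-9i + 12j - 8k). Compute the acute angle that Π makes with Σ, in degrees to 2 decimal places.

2.77

Σ: n·r = n·C gives -9x + 12y - 8z = -2.
cos θ = |n₁·n₂| / (|n₁||n₂|) = |-149| / (√77 · √289).
θ = arccos(0.99883) ≈ 2.77°.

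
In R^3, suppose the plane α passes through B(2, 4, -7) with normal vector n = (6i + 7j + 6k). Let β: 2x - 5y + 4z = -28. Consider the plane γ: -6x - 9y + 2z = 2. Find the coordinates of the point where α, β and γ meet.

(-6, 4, 1)

α: n·r = n·B gives 6x + 7y + 6z = -2.
Solving the 3×3 linear system 6x + 7y + 6z = -2, 2x - 5y + 4z = -28, -6x - 9y + 2z = 2 (e.g. by elimination or Cramer's rule, determinant = -328) gives (-6, 4, 1).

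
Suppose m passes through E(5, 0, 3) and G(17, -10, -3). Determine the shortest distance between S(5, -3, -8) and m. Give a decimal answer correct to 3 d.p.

9.853

A direction vector for m is G − E = (12, -10, -6).
Taking (5, 0, 3) on m with direction v = (12, -10, -6): w = S − (5, 0, 3) = (0, -3, -11), and w × v = (-92, -132, 36).
Distance = |w × v| / |v| = √27184 / √280 ≈ 9.853.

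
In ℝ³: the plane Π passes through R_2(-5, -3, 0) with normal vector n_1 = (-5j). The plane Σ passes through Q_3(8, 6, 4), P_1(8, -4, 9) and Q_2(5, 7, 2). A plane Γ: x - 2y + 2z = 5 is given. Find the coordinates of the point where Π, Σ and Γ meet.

(-5, -3, 2)

Π: n_1·r = n_1·R_2 gives -5y = 15.
Q_3P_1 = (0, -10, 5), Q_3Q_2 = (-3, 1, -2); a normal to Σ is Q_3P_1 × Q_3Q_2 = (15, -15, -30).
Using Q_3: Σ has equation 15x - 15y - 30z = -90.
Solving the 3×3 linear system -5y = 15, 15x - 15y - 30z = -90, x - 2y + 2z = 5 (e.g. by elimination or Cramer's rule, determinant = 300) gives (-5, -3, 2).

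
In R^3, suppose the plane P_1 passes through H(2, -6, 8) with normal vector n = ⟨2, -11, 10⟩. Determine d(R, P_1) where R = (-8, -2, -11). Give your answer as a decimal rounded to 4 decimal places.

P_1: n·r = n·H gives 2x - 11y + 10z = 150.
n·R − d = (2)·(-8) + (-11)·(-2) + (10)·(-11) − 150 = -254; |n| = √225.
Distance = |-254| / √225 = 254/√225 ≈ 16.9333.

16.9333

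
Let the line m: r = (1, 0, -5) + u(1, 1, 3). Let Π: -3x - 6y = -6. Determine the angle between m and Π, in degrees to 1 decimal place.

23.9

sin θ = |n·v| / (|n||v|) = |-9| / (√45 · √11) = 0.40452.
θ ≈ 23.9°.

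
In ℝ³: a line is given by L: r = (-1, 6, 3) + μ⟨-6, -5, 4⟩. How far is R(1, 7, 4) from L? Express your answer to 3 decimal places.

1.951

Taking (-1, 6, 3) on L with direction v = (-6, -5, 4): w = R − (-1, 6, 3) = (2, 1, 1), and w × v = (9, -14, -4).
Distance = |w × v| / |v| = √293 / √77 ≈ 1.951.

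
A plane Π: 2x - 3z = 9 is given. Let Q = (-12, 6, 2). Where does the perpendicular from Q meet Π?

Foot = Q − λn with λ = (n·Q − d)/|n|² = (-30 − 9)/13 = -3.
Foot = (-12, 6, 2) − (-3)·(2, 0, -3) = (-6, 6, -7).

(-6, 6, -7)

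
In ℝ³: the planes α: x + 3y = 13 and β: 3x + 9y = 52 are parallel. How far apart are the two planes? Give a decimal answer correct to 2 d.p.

1.37

Rescale β by 1/3: x + 3y = 52/3. Then distance = |13 − (52/3)| / √10 ≈ 1.37.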